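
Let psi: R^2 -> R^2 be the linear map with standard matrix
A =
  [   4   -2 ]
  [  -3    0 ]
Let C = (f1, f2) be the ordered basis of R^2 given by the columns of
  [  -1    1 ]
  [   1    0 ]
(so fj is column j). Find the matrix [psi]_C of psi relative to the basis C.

Let P have columns f1, f2. Then [psi]_C = P^(-1) A P.
Here det P = -1, so P^(-1) is integer; computing A P first and then P^(-1)(A P) gives [[3, -3], [-3, 1]].

[[3, -3], [-3, 1]]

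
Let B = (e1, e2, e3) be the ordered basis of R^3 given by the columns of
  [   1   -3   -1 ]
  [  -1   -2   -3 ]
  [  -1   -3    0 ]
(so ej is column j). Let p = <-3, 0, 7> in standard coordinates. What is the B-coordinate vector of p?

Write p = c_1 e1 + ... + c_3 e3 and solve for the c_i.
Solving this 3x3 system gives c = (-4, -1, 2).
Check: -4e1 - e2 + 2e3 = <-3, 0, 7>.

<-4, -1, 2>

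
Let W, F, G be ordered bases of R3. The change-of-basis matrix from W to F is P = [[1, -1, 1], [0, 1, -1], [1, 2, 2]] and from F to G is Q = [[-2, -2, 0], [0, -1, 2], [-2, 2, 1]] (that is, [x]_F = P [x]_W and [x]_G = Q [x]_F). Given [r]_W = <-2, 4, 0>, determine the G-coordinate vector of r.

First [r]_F = P [r]_W = <-6, 4, 6>.
Then [r]_G = Q [r]_F = <4, 8, 26>.

<4, 8, 26>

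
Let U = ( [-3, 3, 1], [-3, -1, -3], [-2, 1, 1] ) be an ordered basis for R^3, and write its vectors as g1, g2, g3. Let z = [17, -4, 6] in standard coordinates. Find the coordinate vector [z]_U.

We seek scalars with c_1 g1 + ... + c_3 g3 = z; equivalently solve M c = z where the columns of M are g1, ..., g3.
Gaussian elimination on [M | z] yields c = (-2, -3, -1).
Check: -2g1 - 3g2 - g3 = [17, -4, 6].

[-2, -3, -1]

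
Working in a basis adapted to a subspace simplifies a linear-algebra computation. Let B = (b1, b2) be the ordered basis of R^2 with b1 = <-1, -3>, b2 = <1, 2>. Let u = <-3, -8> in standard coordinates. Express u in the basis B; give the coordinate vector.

<2, -1>

[u]_B is the unique c with M c = u, where M has columns b1, b2.
System: -c_1 + c_2 = -3, -3c_1 + 2c_2 = -8; solving gives c_1 = 2, c_2 = -1.
Check: 2b1 - b2 = <-3, -8>.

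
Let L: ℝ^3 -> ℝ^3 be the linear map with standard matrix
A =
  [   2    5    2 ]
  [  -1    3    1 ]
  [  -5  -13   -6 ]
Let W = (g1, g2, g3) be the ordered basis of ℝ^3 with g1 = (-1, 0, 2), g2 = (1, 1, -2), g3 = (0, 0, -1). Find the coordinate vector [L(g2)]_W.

(-3, 0, 0)

Compute L(g2) = A g2 = (3, 0, -6) in standard coordinates.
Then write this in W-coordinates: solve for y in y_1 g1 + ... + y_3 g3 = (3, 0, -6).
This gives y = (-3, 0, 0), which is column 2 of [L]_W.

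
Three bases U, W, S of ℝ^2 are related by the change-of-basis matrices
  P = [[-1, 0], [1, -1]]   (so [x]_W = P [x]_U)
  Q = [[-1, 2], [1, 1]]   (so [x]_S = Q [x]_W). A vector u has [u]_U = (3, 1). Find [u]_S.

(7, -1)

First [u]_W = P [u]_U = (-3, 2).
Then [u]_S = Q [u]_W = (7, -1).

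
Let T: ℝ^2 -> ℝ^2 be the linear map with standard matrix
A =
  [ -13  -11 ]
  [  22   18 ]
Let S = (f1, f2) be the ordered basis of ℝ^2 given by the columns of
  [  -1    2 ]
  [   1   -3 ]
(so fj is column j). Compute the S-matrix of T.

Let P have columns f1, f2. Then [T]_S = P^(-1) A P.
Here det P = 1, so P^(-1) is integer; computing A P first and then P^(-1)(A P) gives [[2, -1], [2, 3]].

[[2, -1], [2, 3]]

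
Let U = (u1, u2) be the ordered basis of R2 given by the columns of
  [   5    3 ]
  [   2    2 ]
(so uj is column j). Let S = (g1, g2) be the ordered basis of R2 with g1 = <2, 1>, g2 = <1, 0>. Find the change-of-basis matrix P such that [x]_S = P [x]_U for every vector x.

Column j of P is [uj]_S, since P maps U-coordinates to S-coordinates.
Expressing u1 in S: u1 = 2g1 + g2, so column 1 of P is <2, 1>.
Doing the same for each uj gives P = [[2, 2], [1, -1]].

[[2, 2], [1, -1]]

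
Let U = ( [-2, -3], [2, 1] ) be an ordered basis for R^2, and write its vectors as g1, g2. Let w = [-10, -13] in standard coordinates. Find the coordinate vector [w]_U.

[4, -1]

Write w = c_1 g1 + c_2 g2 and solve for the c_i.
System: -2c_1 + 2c_2 = -10, -3c_1 + c_2 = -13; solving gives c_1 = 4, c_2 = -1.
Check: 4g1 - g2 = [-10, -13].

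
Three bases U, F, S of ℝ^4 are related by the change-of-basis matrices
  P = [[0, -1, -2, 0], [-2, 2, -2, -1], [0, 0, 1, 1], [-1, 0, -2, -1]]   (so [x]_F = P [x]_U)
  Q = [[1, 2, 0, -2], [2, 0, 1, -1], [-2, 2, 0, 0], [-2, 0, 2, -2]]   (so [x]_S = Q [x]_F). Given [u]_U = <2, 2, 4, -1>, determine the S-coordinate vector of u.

Apply P to get F-coordinates <-10, -7, 3, -9>, then Q to get S-coordinates.
The result is [u]_S = <-6, -8, 6, 44>.

<-6, -8, 6, 44>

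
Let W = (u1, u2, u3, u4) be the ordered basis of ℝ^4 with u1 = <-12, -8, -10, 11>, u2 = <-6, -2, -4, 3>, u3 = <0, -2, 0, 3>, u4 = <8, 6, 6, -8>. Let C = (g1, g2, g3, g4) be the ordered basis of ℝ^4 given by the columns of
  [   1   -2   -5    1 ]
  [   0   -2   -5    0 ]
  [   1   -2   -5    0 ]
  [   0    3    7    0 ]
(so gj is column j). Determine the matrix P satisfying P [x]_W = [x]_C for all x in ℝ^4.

Column j of P is [uj]_C, since P maps W-coordinates to C-coordinates.
Expressing u1 in C: u1 = -2g1 - g2 + 2g3 - 2g4, so column 1 of P is <-2, -1, 2, -2>.
Doing the same for each uj gives P = [[-2, -2, 2, 0], [-1, 1, 1, 2], [2, 0, 0, -2], [-2, -2, 0, 2]].

[[-2, -2, 2, 0], [-1, 1, 1, 2], [2, 0, 0, -2], [-2, -2, 0, 2]]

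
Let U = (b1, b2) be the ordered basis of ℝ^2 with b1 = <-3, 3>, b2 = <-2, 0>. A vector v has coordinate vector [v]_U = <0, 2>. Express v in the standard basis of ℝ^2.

<-4, 0>

By definition v = 0·b1 + 2b2.
Summing componentwise gives <-4, 0>.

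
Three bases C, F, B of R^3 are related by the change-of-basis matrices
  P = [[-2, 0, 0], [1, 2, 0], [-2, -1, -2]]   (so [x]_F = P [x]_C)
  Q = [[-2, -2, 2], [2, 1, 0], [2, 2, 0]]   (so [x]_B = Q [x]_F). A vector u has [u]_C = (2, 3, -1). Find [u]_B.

(-18, 0, 8)

Composing the changes, [u]_B = Q P [u]_C.
Q P = [[-2, -6, -4], [-3, 2, 0], [-2, 4, 0]]; applying this to (2, 3, -1) gives (-18, 0, 8).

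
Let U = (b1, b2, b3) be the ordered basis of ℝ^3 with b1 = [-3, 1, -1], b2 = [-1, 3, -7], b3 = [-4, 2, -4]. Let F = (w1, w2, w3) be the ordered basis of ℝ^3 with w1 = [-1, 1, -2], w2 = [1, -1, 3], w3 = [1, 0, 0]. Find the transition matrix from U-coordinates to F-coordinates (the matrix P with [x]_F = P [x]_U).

[[2, 2, 2], [1, -1, 0], [-2, 2, -2]]

Take x = bj: its U-coordinates are the j-th standard unit vector, so P e_j — column j of P — equals [bj]_F.
b1 = 2w1 + w2 - 2w3, giving column 1 = [2, 1, -2]; repeating for each j gives P = [[2, 2, 2], [1, -1, 0], [-2, 2, -2]].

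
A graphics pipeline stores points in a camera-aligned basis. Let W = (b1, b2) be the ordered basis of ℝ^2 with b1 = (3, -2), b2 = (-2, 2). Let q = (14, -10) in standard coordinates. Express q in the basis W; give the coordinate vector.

(4, -1)

We seek scalars with c_1 b1 + c_2 b2 = q; equivalently solve M c = q where the columns of M are b1, b2.
System: 3c_1 - 2c_2 = 14, -2c_1 + 2c_2 = -10; solving gives c_1 = 4, c_2 = -1.
Check: 4b1 - b2 = (14, -10).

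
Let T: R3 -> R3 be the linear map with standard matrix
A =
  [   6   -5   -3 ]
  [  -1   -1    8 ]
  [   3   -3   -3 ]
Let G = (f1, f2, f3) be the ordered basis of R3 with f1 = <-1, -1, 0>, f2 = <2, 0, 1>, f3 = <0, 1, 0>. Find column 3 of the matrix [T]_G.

<-1, -3, -2>

Column 3 of [T]_G is the G-coordinate vector of T(f3).
In standard coordinates T(f3) = A f3 = <-5, -1, -3>.
Converting to G: <-5, -1, -3> = -f1 - 3f2 - 2f3, so the coordinate vector is <-1, -3, -2>.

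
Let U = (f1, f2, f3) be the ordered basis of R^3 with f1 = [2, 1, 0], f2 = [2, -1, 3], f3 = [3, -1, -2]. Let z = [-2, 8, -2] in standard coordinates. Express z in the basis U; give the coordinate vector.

[4, -2, -2]

[z]_U is the unique c with M c = z, where M has columns f1, ..., f3.
Row-reducing the augmented matrix [M | z] gives c = (4, -2, -2).
Check: 4f1 - 2f2 - 2f3 = [-2, 8, -2].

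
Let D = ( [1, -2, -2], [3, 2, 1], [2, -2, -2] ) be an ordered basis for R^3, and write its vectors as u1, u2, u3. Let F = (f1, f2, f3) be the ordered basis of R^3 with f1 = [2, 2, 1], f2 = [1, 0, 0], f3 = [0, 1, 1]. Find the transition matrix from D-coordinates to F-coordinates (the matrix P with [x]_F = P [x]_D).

Column j of P is [uj]_F, since P maps D-coordinates to F-coordinates.
Expressing u1 in F: u1 = 0·f1 + f2 - 2f3, so column 1 of P is [0, 1, -2].
Doing the same for each uj gives P = [[0, 1, 0], [1, 1, 2], [-2, 0, -2]].

[[0, 1, 0], [1, 1, 2], [-2, 0, -2]]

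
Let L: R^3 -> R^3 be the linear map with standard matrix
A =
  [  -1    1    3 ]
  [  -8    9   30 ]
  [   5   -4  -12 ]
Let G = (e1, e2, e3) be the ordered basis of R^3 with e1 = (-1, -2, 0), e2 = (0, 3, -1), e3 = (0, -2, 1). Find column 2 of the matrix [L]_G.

(0, -3, -3)

Compute L(e2) = A e2 = (0, -3, 0) in standard coordinates.
Then write this in G-coordinates: solve for y in y_1 e1 + ... + y_3 e3 = (0, -3, 0).
This gives y = (0, -3, -3), which is column 2 of [L]_G.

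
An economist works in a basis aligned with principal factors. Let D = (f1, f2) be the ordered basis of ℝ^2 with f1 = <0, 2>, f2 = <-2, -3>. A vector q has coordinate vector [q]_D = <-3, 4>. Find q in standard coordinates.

By definition q = -3f1 + 4f2.
Summing componentwise gives <-8, -18>.

<-8, -18>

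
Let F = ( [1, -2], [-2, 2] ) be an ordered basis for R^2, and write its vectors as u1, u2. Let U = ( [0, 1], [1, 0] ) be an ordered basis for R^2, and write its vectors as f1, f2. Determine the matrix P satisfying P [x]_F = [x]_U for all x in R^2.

Let M have columns uj and N have columns fj. Then for every x, N [x]_U = x = M [x]_F, so P = N^(-1) M.
Since det N = -1, N^(-1) has integer entries; multiplying gives P = [[-2, 2], [1, -2]].

[[-2, 2], [1, -2]]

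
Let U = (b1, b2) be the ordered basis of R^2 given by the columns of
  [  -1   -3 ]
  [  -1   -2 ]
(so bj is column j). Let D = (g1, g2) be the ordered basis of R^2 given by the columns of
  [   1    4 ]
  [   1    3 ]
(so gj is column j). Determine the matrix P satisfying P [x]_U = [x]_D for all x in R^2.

Let M have columns bj and N have columns gj. Then for every x, N [x]_D = x = M [x]_U, so P = N^(-1) M.
Since det N = -1, N^(-1) has integer entries; multiplying gives P = [[-1, 1], [0, -1]].

[[-1, 1], [0, -1]]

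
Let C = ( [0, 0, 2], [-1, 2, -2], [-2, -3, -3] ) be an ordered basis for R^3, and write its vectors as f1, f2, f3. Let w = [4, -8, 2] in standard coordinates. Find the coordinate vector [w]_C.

[-3, -4, 0]

We seek scalars with c_1 f1 + ... + c_3 f3 = w; equivalently solve M c = w where the columns of M are f1, ..., f3.
Row-reducing the augmented matrix [M | w] gives c = (-3, -4, 0).
Check: -3f1 - 4f2 + 0·f3 = [4, -8, 2].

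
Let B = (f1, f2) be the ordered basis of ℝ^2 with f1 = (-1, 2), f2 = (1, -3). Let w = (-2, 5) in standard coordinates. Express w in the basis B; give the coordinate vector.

(1, -1)

Write w = c_1 f1 + c_2 f2 and solve for the c_i.
System: -c_1 + c_2 = -2, 2c_1 - 3c_2 = 5; solving gives c_1 = 1, c_2 = -1.
Check: f1 - f2 = (-2, 5).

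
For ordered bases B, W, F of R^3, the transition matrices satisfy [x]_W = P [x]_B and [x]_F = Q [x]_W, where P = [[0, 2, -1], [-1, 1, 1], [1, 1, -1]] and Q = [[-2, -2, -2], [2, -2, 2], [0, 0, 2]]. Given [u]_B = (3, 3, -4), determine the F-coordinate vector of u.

(-32, 48, 20)

Composing the changes, [u]_F = Q P [u]_B.
Q P = [[0, -8, 2], [4, 4, -6], [2, 2, -2]]; applying this to (3, 3, -4) gives (-32, 48, 20).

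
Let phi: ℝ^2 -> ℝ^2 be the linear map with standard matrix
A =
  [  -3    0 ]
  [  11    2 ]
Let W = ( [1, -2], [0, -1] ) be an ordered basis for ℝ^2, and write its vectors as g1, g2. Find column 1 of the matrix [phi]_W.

Compute phi(g1) = A g1 = [-3, 7] in standard coordinates.
Then write this in W-coordinates: solve for y in y_1 g1 + y_2 g2 = [-3, 7].
This gives y = [-3, -1], which is column 1 of [phi]_W.

[-3, -1]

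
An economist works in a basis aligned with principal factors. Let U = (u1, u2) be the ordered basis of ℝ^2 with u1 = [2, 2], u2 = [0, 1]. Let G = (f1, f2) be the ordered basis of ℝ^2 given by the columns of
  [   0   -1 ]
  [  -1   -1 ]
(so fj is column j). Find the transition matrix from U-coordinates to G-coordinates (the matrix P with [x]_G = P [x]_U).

Column j of P is [uj]_G, since P maps U-coordinates to G-coordinates.
Expressing u1 in G: u1 = 0·f1 - 2f2, so column 1 of P is [0, -2].
Doing the same for each uj gives P = [[0, -1], [-2, 0]].

[[0, -1], [-2, 0]]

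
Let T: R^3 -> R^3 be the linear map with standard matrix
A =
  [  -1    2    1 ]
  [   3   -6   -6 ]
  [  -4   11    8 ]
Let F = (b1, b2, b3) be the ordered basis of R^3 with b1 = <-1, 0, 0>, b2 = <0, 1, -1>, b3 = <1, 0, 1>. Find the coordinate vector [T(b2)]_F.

<2, 0, 3>

Column 2 of [T]_F is the F-coordinate vector of T(b2).
In standard coordinates T(b2) = A b2 = <1, 0, 3>.
Converting to F: <1, 0, 3> = 2b1 + 0·b2 + 3b3, so the coordinate vector is <2, 0, 3>.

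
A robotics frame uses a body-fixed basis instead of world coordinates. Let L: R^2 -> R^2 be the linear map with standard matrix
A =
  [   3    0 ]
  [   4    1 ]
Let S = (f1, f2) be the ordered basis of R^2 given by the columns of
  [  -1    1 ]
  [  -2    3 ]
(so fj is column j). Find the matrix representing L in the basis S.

Let P have columns f1, f2. Then [L]_S = P^(-1) A P.
Here det P = -1, so P^(-1) is integer; computing A P first and then P^(-1)(A P) gives [[3, -2], [0, 1]].

[[3, -2], [0, 1]]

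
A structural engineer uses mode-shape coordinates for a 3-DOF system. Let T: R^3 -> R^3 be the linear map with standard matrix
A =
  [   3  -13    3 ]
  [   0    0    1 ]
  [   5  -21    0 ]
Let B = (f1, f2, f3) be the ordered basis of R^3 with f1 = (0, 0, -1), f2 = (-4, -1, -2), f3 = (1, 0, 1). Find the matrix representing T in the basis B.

With P the matrix whose columns are f1, ..., f3, [T]_B = P^(-1) A P.
Column by column: T(f1) = A f1 = (-3, -1, 0); its B-coordinates (-1, 1, 1) give column 1.
Continuing for each basis vector yields [T]_B = [[-1, -2, -1], [1, 2, -1], [1, 3, 2]].

[[-1, -2, -1], [1, 2, -1], [1, 3, 2]]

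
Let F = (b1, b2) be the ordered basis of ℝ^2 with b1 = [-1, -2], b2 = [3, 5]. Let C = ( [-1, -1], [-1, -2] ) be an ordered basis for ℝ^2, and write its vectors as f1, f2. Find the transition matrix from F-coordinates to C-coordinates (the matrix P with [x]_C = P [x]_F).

[[0, -1], [1, -2]]

Let M have columns bj and N have columns fj. Then for every x, N [x]_C = x = M [x]_F, so P = N^(-1) M.
Since det N = 1, N^(-1) has integer entries; multiplying gives P = [[0, -1], [1, -2]].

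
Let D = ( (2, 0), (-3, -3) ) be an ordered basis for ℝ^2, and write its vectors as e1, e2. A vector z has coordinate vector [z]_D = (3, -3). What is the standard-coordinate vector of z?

z = M [z]_D, where M has columns e1, e2.
Carrying out the matrix-vector product, z = (15, 9).

(15, 9)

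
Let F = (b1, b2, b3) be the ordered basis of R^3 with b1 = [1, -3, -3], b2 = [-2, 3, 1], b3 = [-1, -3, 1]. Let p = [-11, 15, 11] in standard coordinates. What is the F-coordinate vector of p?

[-2, 4, 1]

Write p = c_1 b1 + ... + c_3 b3 and solve for the c_i.
Solving this 3x3 system gives c = (-2, 4, 1).
Check: -2b1 + 4b2 + b3 = [-11, 15, 11].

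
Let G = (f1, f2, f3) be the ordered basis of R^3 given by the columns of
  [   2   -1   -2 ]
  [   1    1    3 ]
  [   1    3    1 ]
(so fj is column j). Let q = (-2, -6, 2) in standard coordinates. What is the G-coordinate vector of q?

(-2, 2, -2)

We seek scalars with c_1 f1 + ... + c_3 f3 = q; equivalently solve M c = q where the columns of M are f1, ..., f3.
Gaussian elimination on [M | q] yields c = (-2, 2, -2).
Check: -2f1 + 2f2 - 2f3 = (-2, -6, 2).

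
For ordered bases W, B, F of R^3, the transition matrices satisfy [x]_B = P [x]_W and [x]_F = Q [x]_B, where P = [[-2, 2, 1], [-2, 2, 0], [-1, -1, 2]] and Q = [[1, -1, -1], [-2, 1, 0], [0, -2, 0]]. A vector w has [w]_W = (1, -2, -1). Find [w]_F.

First [w]_B = P [w]_W = (-7, -6, -1).
Then [w]_F = Q [w]_B = (0, 8, 12).

(0, 8, 12)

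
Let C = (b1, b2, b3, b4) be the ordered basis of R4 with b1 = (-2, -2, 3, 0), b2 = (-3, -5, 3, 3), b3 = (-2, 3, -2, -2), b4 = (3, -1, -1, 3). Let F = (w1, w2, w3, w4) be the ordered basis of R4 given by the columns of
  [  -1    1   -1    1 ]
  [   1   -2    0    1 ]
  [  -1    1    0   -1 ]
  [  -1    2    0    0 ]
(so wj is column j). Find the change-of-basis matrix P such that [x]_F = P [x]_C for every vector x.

[[-2, 1, 0, 1], [-1, 2, -1, 2], [1, 2, 2, 0], [-2, -2, 1, 2]]

Take x = bj: its C-coordinates are the j-th standard unit vector, so P e_j — column j of P — equals [bj]_F.
b1 = -2w1 - w2 + w3 - 2w4, giving column 1 = (-2, -1, 1, -2); repeating for each j gives P = [[-2, 1, 0, 1], [-1, 2, -1, 2], [1, 2, 2, 0], [-2, -2, 1, 2]].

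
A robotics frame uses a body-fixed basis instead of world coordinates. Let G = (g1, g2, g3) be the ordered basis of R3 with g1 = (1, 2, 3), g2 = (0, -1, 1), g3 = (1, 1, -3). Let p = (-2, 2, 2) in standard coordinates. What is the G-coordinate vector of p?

(0, -4, -2)

Write p = c_1 g1 + ... + c_3 g3 and solve for the c_i.
Row-reducing the augmented matrix [M | p] gives c = (0, -4, -2).
Check: 0·g1 - 4g2 - 2g3 = (-2, 2, 2).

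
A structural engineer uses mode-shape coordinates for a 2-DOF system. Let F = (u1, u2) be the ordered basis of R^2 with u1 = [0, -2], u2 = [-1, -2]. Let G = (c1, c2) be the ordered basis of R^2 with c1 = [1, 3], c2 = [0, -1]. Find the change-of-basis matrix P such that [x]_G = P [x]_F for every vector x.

Let M have columns uj and N have columns cj. Then for every x, N [x]_G = x = M [x]_F, so P = N^(-1) M.
Since det N = -1, N^(-1) has integer entries; multiplying gives P = [[0, -1], [2, -1]].

[[0, -1], [2, -1]]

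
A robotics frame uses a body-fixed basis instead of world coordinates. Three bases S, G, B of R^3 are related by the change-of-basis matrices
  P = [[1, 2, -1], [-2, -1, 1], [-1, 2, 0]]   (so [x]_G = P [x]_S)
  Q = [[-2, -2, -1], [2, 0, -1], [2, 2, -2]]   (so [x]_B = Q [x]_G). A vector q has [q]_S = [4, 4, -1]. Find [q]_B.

[-4, 22, -8]

First [q]_G = P [q]_S = [13, -13, 4].
Then [q]_B = Q [q]_G = [-4, 22, -8].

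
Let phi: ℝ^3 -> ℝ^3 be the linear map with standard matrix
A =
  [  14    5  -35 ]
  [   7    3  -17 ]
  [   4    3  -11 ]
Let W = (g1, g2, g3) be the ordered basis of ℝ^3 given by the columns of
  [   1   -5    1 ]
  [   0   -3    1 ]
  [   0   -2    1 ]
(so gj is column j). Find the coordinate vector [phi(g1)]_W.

[1, -3, -2]

Column 1 of [phi]_W is the W-coordinate vector of phi(g1).
In standard coordinates phi(g1) = A g1 = [14, 7, 4].
Converting to W: [14, 7, 4] = g1 - 3g2 - 2g3, so the coordinate vector is [1, -3, -2].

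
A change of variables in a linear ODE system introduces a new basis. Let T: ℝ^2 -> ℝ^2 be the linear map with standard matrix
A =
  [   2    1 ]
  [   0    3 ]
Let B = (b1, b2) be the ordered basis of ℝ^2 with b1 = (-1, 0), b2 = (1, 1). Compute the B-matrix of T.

[[2, 0], [0, 3]]

The j-th column of [T]_B is [T(bj)]_B.
T(b1) = A b1 = (-2, 0) = 2b1 + 0·b2, so column 1 is (2, 0).
Repeating for b2 and assembling the columns gives [[2, 0], [0, 3]].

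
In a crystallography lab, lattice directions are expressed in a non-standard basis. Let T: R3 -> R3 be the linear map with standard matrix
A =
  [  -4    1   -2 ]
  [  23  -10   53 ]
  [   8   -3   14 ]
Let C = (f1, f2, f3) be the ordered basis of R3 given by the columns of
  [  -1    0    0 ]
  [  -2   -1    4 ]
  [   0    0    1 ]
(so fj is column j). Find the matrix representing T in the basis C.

[[-2, 1, -2], [-1, 0, -1], [-2, 3, 2]]

With P the matrix whose columns are f1, ..., f3, [T]_C = P^(-1) A P.
Column by column: T(f1) = A f1 = (2, -3, -2); its C-coordinates (-2, -1, -2) give column 1.
Continuing for each basis vector yields [T]_C = [[-2, 1, -2], [-1, 0, -1], [-2, 3, 2]].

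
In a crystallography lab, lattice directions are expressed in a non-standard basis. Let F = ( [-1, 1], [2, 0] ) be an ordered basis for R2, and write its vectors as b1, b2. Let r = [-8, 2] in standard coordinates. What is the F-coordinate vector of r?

[2, -3]

We seek scalars with c_1 b1 + c_2 b2 = r; equivalently solve M c = r where the columns of M are b1, b2.
System: -c_1 + 2c_2 = -8, c_1 + 0c_2 = 2; solving gives c_1 = 2, c_2 = -3.
Check: 2b1 - 3b2 = [-8, 2].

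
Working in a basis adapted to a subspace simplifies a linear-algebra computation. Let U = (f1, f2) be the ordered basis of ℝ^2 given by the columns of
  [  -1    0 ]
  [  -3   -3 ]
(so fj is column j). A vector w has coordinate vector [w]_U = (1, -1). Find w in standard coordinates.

(-1, 0)

The coordinates say w = f1 - f2; adding the scaled basis vectors gives (-1, 0).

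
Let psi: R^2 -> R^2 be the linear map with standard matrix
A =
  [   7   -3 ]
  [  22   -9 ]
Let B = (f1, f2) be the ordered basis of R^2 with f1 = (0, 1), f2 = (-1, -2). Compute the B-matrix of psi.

[[-3, -2], [3, 1]]

The j-th column of [psi]_B is [psi(fj)]_B.
psi(f1) = A f1 = (-3, -9) = -3f1 + 3f2, so column 1 is (-3, 3).
Repeating for f2 and assembling the columns gives [[-3, -2], [3, 1]].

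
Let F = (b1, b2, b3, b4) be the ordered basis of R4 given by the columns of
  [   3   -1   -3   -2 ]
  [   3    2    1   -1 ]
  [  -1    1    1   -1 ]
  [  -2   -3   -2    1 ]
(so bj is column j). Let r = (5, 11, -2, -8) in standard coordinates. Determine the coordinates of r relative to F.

Write r = c_1 b1 + ... + c_4 b4 and solve for the c_i.
Solving this 4x4 system gives c = (4, -3, 4, -1).
Check: 4b1 - 3b2 + 4b3 - b4 = (5, 11, -2, -8).

(4, -3, 4, -1)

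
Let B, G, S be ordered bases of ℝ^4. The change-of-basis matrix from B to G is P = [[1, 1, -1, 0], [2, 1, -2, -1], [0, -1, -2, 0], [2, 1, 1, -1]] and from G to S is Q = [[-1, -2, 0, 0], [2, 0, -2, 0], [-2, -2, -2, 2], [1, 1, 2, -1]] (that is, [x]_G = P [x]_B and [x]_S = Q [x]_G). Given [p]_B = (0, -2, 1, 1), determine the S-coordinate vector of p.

(13, -6, 12, -6)

Composing the changes, [p]_S = Q P [p]_B.
Q P = [[-5, -3, 5, 2], [2, 4, 2, 0], [-2, 0, 12, 0], [1, -1, -8, 0]]; applying this to (0, -2, 1, 1) gives (13, -6, 12, -6).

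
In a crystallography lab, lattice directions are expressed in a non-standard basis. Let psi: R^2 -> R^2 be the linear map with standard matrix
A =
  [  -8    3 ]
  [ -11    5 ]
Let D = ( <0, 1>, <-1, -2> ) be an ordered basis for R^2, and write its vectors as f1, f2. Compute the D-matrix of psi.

The j-th column of [psi]_D is [psi(fj)]_D.
psi(f1) = A f1 = <3, 5> = -f1 - 3f2, so column 1 is <-1, -3>.
Repeating for f2 and assembling the columns gives [[-1, -3], [-3, -2]].

[[-1, -3], [-3, -2]]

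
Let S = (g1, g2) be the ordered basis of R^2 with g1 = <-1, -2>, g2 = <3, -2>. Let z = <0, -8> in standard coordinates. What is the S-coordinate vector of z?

<3, 1>

[z]_S is the unique c with M c = z, where M has columns g1, g2.
System: -c_1 + 3c_2 = 0, -2c_1 - 2c_2 = -8; solving gives c_1 = 3, c_2 = 1.
Check: 3g1 + g2 = <0, -8>.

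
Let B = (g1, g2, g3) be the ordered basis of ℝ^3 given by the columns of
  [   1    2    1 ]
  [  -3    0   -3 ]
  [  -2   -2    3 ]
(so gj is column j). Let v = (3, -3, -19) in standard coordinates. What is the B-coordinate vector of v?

(4, 1, -3)

We seek scalars with c_1 g1 + ... + c_3 g3 = v; equivalently solve M c = v where the columns of M are g1, ..., g3.
Row-reducing the augmented matrix [M | v] gives c = (4, 1, -3).
Check: 4g1 + g2 - 3g3 = (3, -3, -19).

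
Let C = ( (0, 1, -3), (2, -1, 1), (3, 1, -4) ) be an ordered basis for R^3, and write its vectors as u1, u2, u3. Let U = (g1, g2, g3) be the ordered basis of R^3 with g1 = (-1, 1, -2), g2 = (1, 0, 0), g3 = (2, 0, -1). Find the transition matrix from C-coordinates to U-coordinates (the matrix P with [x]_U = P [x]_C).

[[1, -1, 1], [-1, -1, 0], [1, 1, 2]]

Let M have columns uj and N have columns gj. Then for every x, N [x]_U = x = M [x]_C, so P = N^(-1) M.
Since det N = 1, N^(-1) has integer entries; multiplying gives P = [[1, -1, 1], [-1, -1, 0], [1, 1, 2]].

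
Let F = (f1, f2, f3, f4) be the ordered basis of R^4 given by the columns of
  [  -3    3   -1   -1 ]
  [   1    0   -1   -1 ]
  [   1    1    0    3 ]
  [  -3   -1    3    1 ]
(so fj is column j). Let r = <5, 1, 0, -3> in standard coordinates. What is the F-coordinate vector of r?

Write r = c_1 f1 + ... + c_4 f4 and solve for the c_i.
Solving this 4x4 system gives c = (2, 4, 3, -2).
Check: 2f1 + 4f2 + 3f3 - 2f4 = <5, 1, 0, -3>.

<2, 4, 3, -2>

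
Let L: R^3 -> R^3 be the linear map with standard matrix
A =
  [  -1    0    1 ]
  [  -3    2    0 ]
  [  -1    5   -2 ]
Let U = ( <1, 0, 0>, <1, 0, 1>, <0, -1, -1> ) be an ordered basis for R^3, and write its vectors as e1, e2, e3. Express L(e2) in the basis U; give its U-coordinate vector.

Column 2 of [L]_U is the U-coordinate vector of L(e2).
In standard coordinates L(e2) = A e2 = <0, -3, -3>.
Converting to U: <0, -3, -3> = 0·e1 + 0·e2 + 3e3, so the coordinate vector is <0, 0, 3>.

<0, 0, 3>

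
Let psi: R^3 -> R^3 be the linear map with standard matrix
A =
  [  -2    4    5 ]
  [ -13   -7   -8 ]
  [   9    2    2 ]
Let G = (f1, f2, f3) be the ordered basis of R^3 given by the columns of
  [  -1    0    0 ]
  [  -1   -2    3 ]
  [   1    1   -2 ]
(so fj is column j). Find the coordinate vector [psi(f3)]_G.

[-2, 2, -1]

Compute psi(f3) = A f3 = [2, -5, 2] in standard coordinates.
Then write this in G-coordinates: solve for y in y_1 f1 + ... + y_3 f3 = [2, -5, 2].
This gives y = [-2, 2, -1], which is column 3 of [psi]_G.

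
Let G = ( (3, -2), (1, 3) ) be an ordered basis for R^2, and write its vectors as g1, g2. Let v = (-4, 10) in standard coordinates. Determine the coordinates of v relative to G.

(-2, 2)

[v]_G is the unique c with M c = v, where M has columns g1, g2.
System: 3c_1 + c_2 = -4, -2c_1 + 3c_2 = 10; solving gives c_1 = -2, c_2 = 2.
Check: -2g1 + 2g2 = (-4, 10).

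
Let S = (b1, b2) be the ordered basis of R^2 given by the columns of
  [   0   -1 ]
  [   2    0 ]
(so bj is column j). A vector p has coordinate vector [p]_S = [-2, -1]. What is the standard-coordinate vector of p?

[1, -4]

p = M [p]_S, where M has columns b1, b2.
Carrying out the matrix-vector product, p = [1, -4].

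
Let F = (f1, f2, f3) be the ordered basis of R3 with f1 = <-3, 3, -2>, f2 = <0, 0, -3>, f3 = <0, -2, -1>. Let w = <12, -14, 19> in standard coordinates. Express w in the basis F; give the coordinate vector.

<-4, -4, 1>

Write w = c_1 f1 + ... + c_3 f3 and solve for the c_i.
Row-reducing the augmented matrix [M | w] gives c = (-4, -4, 1).
Check: -4f1 - 4f2 + f3 = <12, -14, 19>.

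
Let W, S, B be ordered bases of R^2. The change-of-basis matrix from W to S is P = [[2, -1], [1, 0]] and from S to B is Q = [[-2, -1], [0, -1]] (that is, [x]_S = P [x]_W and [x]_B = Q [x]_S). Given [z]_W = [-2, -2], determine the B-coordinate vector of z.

Apply P to get S-coordinates [-2, -2], then Q to get B-coordinates.
The result is [z]_B = [6, 2].

[6, 2]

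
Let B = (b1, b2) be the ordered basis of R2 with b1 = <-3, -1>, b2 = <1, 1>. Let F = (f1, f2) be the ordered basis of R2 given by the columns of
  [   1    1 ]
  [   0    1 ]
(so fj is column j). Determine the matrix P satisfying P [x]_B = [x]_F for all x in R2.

Take x = bj: its B-coordinates are the j-th standard unit vector, so P e_j — column j of P — equals [bj]_F.
b1 = -2f1 - f2, giving column 1 = <-2, -1>; repeating for each j gives P = [[-2, 0], [-1, 1]].

[[-2, 0], [-1, 1]]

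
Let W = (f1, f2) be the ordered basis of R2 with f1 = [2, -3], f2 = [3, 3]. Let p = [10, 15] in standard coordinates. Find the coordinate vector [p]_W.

We seek scalars with c_1 f1 + c_2 f2 = p; equivalently solve M c = p where the columns of M are f1, f2.
System: 2c_1 + 3c_2 = 10, -3c_1 + 3c_2 = 15; solving gives c_1 = -1, c_2 = 4.
Check: -f1 + 4f2 = [10, 15].

[-1, 4]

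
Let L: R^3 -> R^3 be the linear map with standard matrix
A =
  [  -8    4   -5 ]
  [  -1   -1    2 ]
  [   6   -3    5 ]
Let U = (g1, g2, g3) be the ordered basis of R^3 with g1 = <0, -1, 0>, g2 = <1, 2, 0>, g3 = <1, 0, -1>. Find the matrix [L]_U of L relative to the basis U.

[[-3, 3, -1], [-1, 0, -2], [-3, 0, -1]]

Let P have columns g1, ..., g3. Then [L]_U = P^(-1) A P.
Here det P = -1, so P^(-1) is integer; computing A P first and then P^(-1)(A P) gives [[-3, 3, -1], [-1, 0, -2], [-3, 0, -1]].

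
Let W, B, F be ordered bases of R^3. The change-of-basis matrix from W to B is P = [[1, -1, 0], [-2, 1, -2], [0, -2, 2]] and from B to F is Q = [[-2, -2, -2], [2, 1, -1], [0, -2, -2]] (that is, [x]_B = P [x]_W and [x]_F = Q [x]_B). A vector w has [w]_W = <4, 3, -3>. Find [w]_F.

Apply P to get B-coordinates <1, 1, -12>, then Q to get F-coordinates.
The result is [w]_F = <20, 15, 22>.

<20, 15, 22>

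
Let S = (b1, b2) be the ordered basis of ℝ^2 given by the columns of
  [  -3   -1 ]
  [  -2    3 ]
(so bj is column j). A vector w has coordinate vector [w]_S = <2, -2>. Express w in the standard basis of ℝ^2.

<-4, -10>

By definition w = 2b1 - 2b2.
Summing componentwise gives <-4, -10>.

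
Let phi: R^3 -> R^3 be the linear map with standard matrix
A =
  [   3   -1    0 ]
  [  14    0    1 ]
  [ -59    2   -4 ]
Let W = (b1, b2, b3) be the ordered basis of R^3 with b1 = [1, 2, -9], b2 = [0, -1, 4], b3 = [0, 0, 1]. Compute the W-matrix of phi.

[[1, 1, 0], [-3, -2, -1], [2, -1, 0]]

With P the matrix whose columns are b1, ..., b3, [phi]_W = P^(-1) A P.
Column by column: phi(b1) = A b1 = [1, 5, -19]; its W-coordinates [1, -3, 2] give column 1.
Continuing for each basis vector yields [phi]_W = [[1, 1, 0], [-3, -2, -1], [2, -1, 0]].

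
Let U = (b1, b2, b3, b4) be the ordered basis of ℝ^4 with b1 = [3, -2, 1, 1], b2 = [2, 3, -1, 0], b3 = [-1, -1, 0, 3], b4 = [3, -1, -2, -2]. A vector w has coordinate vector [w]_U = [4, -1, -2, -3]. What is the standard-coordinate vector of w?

By definition w = 4b1 - b2 - 2b3 - 3b4.
Summing componentwise gives [3, -6, 11, 4].

[3, -6, 11, 4]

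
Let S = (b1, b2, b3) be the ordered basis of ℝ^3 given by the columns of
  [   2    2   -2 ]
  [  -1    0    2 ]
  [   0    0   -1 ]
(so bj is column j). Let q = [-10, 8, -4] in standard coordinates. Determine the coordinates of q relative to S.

[q]_S is the unique c with M c = q, where M has columns b1, ..., b3.
Row-reducing the augmented matrix [M | q] gives c = (0, -1, 4).
Check: 0·b1 - b2 + 4b3 = [-10, 8, -4].

[0, -1, 4]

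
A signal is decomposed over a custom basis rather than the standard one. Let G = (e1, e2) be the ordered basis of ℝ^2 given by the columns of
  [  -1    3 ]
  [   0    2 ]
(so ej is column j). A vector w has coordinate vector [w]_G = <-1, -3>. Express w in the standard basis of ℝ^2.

<-8, -6>

The coordinates say w = -e1 - 3e2; adding the scaled basis vectors gives <-8, -6>.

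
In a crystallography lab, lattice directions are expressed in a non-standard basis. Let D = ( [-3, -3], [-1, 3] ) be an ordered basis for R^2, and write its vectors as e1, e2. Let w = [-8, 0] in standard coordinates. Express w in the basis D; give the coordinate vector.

Write w = c_1 e1 + c_2 e2 and solve for the c_i.
System: -3c_1 - c_2 = -8, -3c_1 + 3c_2 = 0; solving gives c_1 = 2, c_2 = 2.
Check: 2e1 + 2e2 = [-8, 0].

[2, 2]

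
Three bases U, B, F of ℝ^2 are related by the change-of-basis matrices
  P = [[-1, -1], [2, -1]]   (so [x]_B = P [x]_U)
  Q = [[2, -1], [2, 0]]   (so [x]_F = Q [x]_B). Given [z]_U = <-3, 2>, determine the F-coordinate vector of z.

<10, 2>

Apply P to get B-coordinates <1, -8>, then Q to get F-coordinates.
The result is [z]_F = <10, 2>.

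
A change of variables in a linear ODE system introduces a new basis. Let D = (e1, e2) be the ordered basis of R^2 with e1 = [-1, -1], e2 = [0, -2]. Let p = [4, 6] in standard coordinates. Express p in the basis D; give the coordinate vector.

We seek scalars with c_1 e1 + c_2 e2 = p; equivalently solve M c = p where the columns of M are e1, e2.
System: -c_1 + 0c_2 = 4, -c_1 - 2c_2 = 6; solving gives c_1 = -4, c_2 = -1.
Check: -4e1 - e2 = [4, 6].

[-4, -1]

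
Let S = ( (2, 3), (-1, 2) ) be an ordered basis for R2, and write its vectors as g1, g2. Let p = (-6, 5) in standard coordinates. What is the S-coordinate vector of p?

(-1, 4)

Write p = c_1 g1 + c_2 g2 and solve for the c_i.
System: 2c_1 - c_2 = -6, 3c_1 + 2c_2 = 5; solving gives c_1 = -1, c_2 = 4.
Check: -g1 + 4g2 = (-6, 5).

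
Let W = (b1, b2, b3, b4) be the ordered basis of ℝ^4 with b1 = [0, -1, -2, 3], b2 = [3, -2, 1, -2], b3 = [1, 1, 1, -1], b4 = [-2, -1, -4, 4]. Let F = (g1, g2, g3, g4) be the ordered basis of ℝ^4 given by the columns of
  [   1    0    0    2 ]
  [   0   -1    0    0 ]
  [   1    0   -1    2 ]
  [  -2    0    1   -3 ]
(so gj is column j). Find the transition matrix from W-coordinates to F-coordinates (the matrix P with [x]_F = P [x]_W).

[[-2, -1, -1, 2], [1, 2, -1, 1], [2, 2, 0, 2], [1, 2, 1, -2]]

Let M have columns bj and N have columns gj. Then for every x, N [x]_F = x = M [x]_W, so P = N^(-1) M.
Since det N = 1, N^(-1) has integer entries; multiplying gives P = [[-2, -1, -1, 2], [1, 2, -1, 1], [2, 2, 0, 2], [1, 2, 1, -2]].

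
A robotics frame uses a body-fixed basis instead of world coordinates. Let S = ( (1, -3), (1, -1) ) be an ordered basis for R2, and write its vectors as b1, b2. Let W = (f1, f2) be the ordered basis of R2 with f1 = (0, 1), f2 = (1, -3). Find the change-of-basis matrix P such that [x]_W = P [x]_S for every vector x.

[[0, 2], [1, 1]]

Take x = bj: its S-coordinates are the j-th standard unit vector, so P e_j — column j of P — equals [bj]_W.
b1 = 0·f1 + f2, giving column 1 = (0, 1); repeating for each j gives P = [[0, 2], [1, 1]].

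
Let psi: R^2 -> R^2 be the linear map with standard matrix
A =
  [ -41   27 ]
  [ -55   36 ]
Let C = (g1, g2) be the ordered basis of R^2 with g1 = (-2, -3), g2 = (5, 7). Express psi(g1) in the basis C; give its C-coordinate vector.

(-3, -1)

Column 1 of [psi]_C is the C-coordinate vector of psi(g1).
In standard coordinates psi(g1) = A g1 = (1, 2).
Converting to C: (1, 2) = -3g1 - g2, so the coordinate vector is (-3, -1).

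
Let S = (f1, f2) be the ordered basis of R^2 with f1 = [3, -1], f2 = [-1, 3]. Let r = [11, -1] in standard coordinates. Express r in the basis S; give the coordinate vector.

[4, 1]

[r]_S is the unique c with M c = r, where M has columns f1, f2.
System: 3c_1 - c_2 = 11, -c_1 + 3c_2 = -1; solving gives c_1 = 4, c_2 = 1.
Check: 4f1 + f2 = [11, -1].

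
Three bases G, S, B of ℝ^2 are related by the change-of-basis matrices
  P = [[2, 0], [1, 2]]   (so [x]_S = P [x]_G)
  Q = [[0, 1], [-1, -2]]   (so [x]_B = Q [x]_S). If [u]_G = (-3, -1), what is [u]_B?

(-5, 16)

Composing the changes, [u]_B = Q P [u]_G.
Q P = [[1, 2], [-4, -4]]; applying this to (-3, -1) gives (-5, 16).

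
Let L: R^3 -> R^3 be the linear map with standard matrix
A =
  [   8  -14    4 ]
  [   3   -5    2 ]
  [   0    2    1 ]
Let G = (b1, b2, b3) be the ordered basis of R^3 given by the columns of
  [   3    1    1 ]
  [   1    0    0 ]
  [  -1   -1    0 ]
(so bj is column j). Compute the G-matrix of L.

[[2, 1, 3], [-3, 0, -3], [3, 1, 2]]

Let P have columns b1, ..., b3. Then [L]_G = P^(-1) A P.
Here det P = -1, so P^(-1) is integer; computing A P first and then P^(-1)(A P) gives [[2, 1, 3], [-3, 0, -3], [3, 1, 2]].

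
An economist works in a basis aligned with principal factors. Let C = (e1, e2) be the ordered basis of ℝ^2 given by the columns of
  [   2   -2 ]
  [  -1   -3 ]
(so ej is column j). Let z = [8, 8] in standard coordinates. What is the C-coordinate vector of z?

[1, -3]

We seek scalars with c_1 e1 + c_2 e2 = z; equivalently solve M c = z where the columns of M are e1, e2.
System: 2c_1 - 2c_2 = 8, -c_1 - 3c_2 = 8; solving gives c_1 = 1, c_2 = -3.
Check: e1 - 3e2 = [8, 8].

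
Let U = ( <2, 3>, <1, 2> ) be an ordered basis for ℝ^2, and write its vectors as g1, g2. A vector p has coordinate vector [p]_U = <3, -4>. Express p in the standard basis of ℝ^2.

<2, 1>

By definition p = 3g1 - 4g2.
Summing componentwise gives <2, 1>.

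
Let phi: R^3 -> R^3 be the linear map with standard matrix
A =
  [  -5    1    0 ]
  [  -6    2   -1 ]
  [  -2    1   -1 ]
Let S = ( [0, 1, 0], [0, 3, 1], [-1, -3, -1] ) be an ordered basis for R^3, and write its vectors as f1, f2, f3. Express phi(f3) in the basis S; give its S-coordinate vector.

Column 3 of [phi]_S is the S-coordinate vector of phi(f3).
In standard coordinates phi(f3) = A f3 = [2, 1, 0].
Converting to S: [2, 1, 0] = f1 - 2f2 - 2f3, so the coordinate vector is [1, -2, -2].

[1, -2, -2]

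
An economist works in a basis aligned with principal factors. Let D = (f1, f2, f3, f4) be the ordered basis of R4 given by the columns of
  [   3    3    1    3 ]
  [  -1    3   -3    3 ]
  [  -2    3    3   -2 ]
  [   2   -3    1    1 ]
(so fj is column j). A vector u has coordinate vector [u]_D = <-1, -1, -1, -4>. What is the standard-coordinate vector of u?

<-19, -11, 4, -4>

The coordinates say u = -f1 - f2 - f3 - 4f4; adding the scaled basis vectors gives <-19, -11, 4, -4>.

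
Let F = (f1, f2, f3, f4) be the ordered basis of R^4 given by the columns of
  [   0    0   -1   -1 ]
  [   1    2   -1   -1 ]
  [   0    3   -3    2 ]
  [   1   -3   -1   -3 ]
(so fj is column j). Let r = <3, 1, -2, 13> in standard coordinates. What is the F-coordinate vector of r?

<2, -2, -2, -1>

We seek scalars with c_1 f1 + ... + c_4 f4 = r; equivalently solve M c = r where the columns of M are f1, ..., f4.
Solving this 4x4 system gives c = (2, -2, -2, -1).
Check: 2f1 - 2f2 - 2f3 - f4 = <3, 1, -2, 13>.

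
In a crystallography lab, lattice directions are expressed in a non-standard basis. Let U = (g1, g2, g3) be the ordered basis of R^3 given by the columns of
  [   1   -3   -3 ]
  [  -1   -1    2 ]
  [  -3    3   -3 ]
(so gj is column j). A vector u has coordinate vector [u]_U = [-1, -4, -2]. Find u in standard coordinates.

[17, 1, -3]

u = M [u]_U, where M has columns g1, ..., g3.
Carrying out the matrix-vector product, u = [17, 1, -3].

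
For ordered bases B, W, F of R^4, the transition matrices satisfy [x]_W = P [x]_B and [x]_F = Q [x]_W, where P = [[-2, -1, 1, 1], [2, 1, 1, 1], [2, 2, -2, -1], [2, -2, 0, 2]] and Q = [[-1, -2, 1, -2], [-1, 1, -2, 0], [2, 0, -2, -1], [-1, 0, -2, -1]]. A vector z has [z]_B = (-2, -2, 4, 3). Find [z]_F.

(-46, 26, 58, 19)

Apply P to get W-coordinates (13, 1, -19, 6), then Q to get F-coordinates.
The result is [z]_F = (-46, 26, 58, 19).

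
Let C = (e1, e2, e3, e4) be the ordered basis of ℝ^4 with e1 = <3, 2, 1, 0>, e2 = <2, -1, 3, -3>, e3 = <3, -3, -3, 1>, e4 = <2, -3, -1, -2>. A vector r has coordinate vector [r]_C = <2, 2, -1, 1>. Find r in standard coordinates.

<9, 2, 10, -9>

r = M [r]_C, where M has columns e1, ..., e4.
Carrying out the matrix-vector product, r = <9, 2, 10, -9>.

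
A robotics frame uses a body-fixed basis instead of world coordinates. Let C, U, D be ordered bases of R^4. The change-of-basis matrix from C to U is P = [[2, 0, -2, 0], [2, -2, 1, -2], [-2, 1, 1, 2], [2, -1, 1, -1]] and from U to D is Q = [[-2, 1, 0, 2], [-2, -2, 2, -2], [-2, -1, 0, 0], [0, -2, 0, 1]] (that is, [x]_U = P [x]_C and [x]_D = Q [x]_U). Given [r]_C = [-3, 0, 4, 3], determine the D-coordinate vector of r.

Composing the changes, [r]_D = Q P [r]_C.
Q P = [[2, -4, 7, -4], [-16, 8, 2, 10], [-6, 2, 3, 2], [-2, 3, -1, 3]]; applying this to [-3, 0, 4, 3] gives [10, 86, 36, 11].

[10, 86, 36, 11]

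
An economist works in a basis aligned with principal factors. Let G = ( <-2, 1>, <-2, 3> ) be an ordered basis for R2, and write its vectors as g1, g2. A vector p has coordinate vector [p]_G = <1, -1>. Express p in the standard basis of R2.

The coordinates say p = g1 - g2; adding the scaled basis vectors gives <0, -2>.

<0, -2>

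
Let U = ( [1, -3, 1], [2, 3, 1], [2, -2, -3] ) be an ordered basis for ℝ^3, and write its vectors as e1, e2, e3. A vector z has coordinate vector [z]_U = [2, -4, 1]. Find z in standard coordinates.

The coordinates say z = 2e1 - 4e2 + e3; adding the scaled basis vectors gives [-4, -20, -5].

[-4, -20, -5]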